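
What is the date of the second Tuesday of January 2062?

January 10, 2062

January 1, 2062 is a Sunday.
The first Tuesday is therefore January 3 (2 days later).
The second Tuesday is 3 + 1×7 = January 10.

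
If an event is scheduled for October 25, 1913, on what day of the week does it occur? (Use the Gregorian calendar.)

Doomsday rule: the anchor day for the 1900s is Wednesday. For year 13: 13÷12 = 1 r 1, and 1÷4 = 0, so 1+1+0 = 2.
Wednesday + 2 ≡ Friday — that's 1913's doomsday.
In October the doomsday date is Oct 10.
Oct 25 is 15 days after Oct 10; 15 mod 7 = 1, so Friday + 1 = Saturday.

Saturday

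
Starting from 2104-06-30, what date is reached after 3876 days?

February 9, 2115

+365 (one year) → Jun 30, 2105 (3511 left).
+365 (one year) → Jun 30, 2106 (3146 left).
+365 (one year) → Jun 30, 2107 (2781 left).
+366 (one year; includes Feb 29, 2108) → Jun 30, 2108 (2415 left).
+365 (one year) → Jun 30, 2109 (2050 left).
+365 (one year) → Jun 30, 2110 (1685 left).
+365 (one year) → Jun 30, 2111 (1320 left).
+366 (one year; includes Feb 29, 2112) → Jun 30, 2112 (954 left).
+365 (one year) → Jun 30, 2113 (589 left).
+365 (one year) → Jun 30, 2114 (224 left).
Jun has 30 days: +1 → Jul 1, 2114 (223 left).
Jul has 31 days: +31 → Aug 1, 2114 (192 left).
Aug has 31 days: +31 → Sep 1, 2114 (161 left).
Sep has 30 days: +30 → Oct 1, 2114 (131 left).
Oct has 31 days: +31 → Nov 1, 2114 (100 left).
Nov has 30 days: +30 → Dec 1, 2114 (70 left).
Dec has 31 days: +31 → Jan 1, 2115 (39 left).
Jan has 31 days: +31 → Feb 1, 2115 (8 left).
+8 → Feb 9, 2115.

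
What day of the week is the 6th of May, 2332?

Friday

Doomsday rule: the anchor day for the 2300s is Wednesday. For year 32: 32÷12 = 2 r 8, and 8÷4 = 2, so 2+8+2 = 12.
Wednesday + 12 ≡ Monday — that's 2332's doomsday.
In May the doomsday date is May 9.
May 6 is 3 days before May 9; 3 mod 7 = 3, so Monday − 3 = Friday.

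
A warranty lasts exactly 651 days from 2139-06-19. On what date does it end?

+366 (one year; includes Feb 29, 2140) → Jun 19, 2140 (285 left).
Jun has 30 days: +12 → Jul 1, 2140 (273 left).
Jul has 31 days: +31 → Aug 1, 2140 (242 left).
Aug has 31 days: +31 → Sep 1, 2140 (211 left).
Sep has 30 days: +30 → Oct 1, 2140 (181 left).
Oct has 31 days: +31 → Nov 1, 2140 (150 left).
Nov has 30 days: +30 → Dec 1, 2140 (120 left).
Dec has 31 days: +31 → Jan 1, 2141 (89 left).
Jan has 31 days: +31 → Feb 1, 2141 (58 left).
Feb has 28 days: +28 → Mar 1, 2141 (30 left).
+30 → Mar 31, 2141.

March 31, 2141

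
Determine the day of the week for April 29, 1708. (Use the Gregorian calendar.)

Sunday

Doomsday rule: the anchor day for the 1700s is Sunday. For year 08: 8÷12 = 0 r 8, and 8÷4 = 2, so 0+8+2 = 10.
Sunday + 10 ≡ Wednesday — that's 1708's doomsday.
In April the doomsday date is Apr 4.
Apr 29 is 25 days after Apr 4; 25 mod 7 = 4, so Wednesday + 4 = Sunday.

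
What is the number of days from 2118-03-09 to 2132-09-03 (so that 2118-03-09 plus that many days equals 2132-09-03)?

5292

Mar 9, 2118 → Mar 9, 2119: 365 days.
Mar 9, 2119 → Mar 9, 2120: 366 days (Feb 29, 2120 is in that span).
Mar 9, 2120 → Mar 9, 2121: 365 days.
Mar 9, 2121 → Mar 9, 2122: 365 days.
Mar 9, 2122 → Mar 9, 2123: 365 days.
Mar 9, 2123 → Mar 9, 2124: 366 days (Feb 29, 2124 is in that span).
Mar 9, 2124 → Mar 9, 2125: 365 days.
Mar 9, 2125 → Mar 9, 2126: 365 days.
Mar 9, 2126 → Mar 9, 2127: 365 days.
Mar 9, 2127 → Mar 9, 2128: 366 days (Feb 29, 2128 is in that span).
Mar 9, 2128 → Mar 9, 2129: 365 days.
Mar 9, 2129 → Mar 9, 2130: 365 days.
Mar 9, 2130 → Mar 9, 2131: 365 days.
Mar 9, 2131 → Mar 9, 2132: 366 days (Feb 29, 2132 is in that span).
Mar 9, 2132 → Apr 9, 2132: 31 days (March has 31).
Apr 9, 2132 → May 9, 2132: 30 days (April has 30).
May 9, 2132 → Jun 9, 2132: 31 days (May has 31).
Jun 9, 2132 → Jul 9, 2132: 30 days (June has 30).
Jul 9, 2132 → Aug 9, 2132: 31 days (July has 31).
Aug 9, 2132 → Sep 3, 2132: 25 days.
Total: 5292 days.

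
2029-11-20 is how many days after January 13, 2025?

1772

Jan 13, 2025 → Jan 13, 2026: 365 days.
Jan 13, 2026 → Jan 13, 2027: 365 days.
Jan 13, 2027 → Jan 13, 2028: 365 days.
Jan 13, 2028 → Jan 13, 2029: 366 days (Feb 29, 2028 is in that span).
Jan 13, 2029 → Feb 13, 2029: 31 days (January has 31).
Feb 13, 2029 → Mar 13, 2029: 28 days (February has 28).
Mar 13, 2029 → Apr 13, 2029: 31 days (March has 31).
Apr 13, 2029 → May 13, 2029: 30 days (April has 30).
May 13, 2029 → Jun 13, 2029: 31 days (May has 31).
Jun 13, 2029 → Jul 13, 2029: 30 days (June has 30).
Jul 13, 2029 → Aug 13, 2029: 31 days (July has 31).
Aug 13, 2029 → Sep 13, 2029: 31 days (August has 31).
Sep 13, 2029 → Oct 13, 2029: 30 days (September has 30).
Oct 13, 2029 → Nov 13, 2029: 31 days (October has 31).
Nov 13, 2029 → Nov 20, 2029: 7 days.
Total: 1772 days.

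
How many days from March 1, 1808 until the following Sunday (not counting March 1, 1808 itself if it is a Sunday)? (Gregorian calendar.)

Mar 1, 1808 is a Tuesday.
From Tuesday to the next Sunday is 5 days.

5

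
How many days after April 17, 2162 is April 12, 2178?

Apr 17, 2162 → Apr 17, 2163: 365 days.
Apr 17, 2163 → Apr 17, 2164: 366 days (Feb 29, 2164 is in that span).
Apr 17, 2164 → Apr 17, 2165: 365 days.
Apr 17, 2165 → Apr 17, 2166: 365 days.
Apr 17, 2166 → Apr 17, 2167: 365 days.
Apr 17, 2167 → Apr 17, 2168: 366 days (Feb 29, 2168 is in that span).
Apr 17, 2168 → Apr 17, 2169: 365 days.
Apr 17, 2169 → Apr 17, 2170: 365 days.
Apr 17, 2170 → Apr 17, 2171: 365 days.
Apr 17, 2171 → Apr 17, 2172: 366 days (Feb 29, 2172 is in that span).
Apr 17, 2172 → Apr 17, 2173: 365 days.
Apr 17, 2173 → Apr 17, 2174: 365 days.
Apr 17, 2174 → Apr 17, 2175: 365 days.
Apr 17, 2175 → Apr 17, 2176: 366 days (Feb 29, 2176 is in that span).
Apr 17, 2176 → Apr 17, 2177: 365 days.
Apr 17, 2177 → May 17, 2177: 30 days (April has 30).
May 17, 2177 → Jun 17, 2177: 31 days (May has 31).
Jun 17, 2177 → Jul 17, 2177: 30 days (June has 30).
Jul 17, 2177 → Aug 17, 2177: 31 days (July has 31).
Aug 17, 2177 → Sep 17, 2177: 31 days (August has 31).
Sep 17, 2177 → Oct 17, 2177: 30 days (September has 30).
Oct 17, 2177 → Nov 17, 2177: 31 days (October has 31).
Nov 17, 2177 → Dec 17, 2177: 30 days (November has 30).
Dec 17, 2177 → Jan 17, 2178: 31 days (December has 31).
Jan 17, 2178 → Feb 17, 2178: 31 days (January has 31).
Feb 17, 2178 → Mar 17, 2178: 28 days (February has 28).
Mar 17, 2178 → Apr 12, 2178: 26 days.
Total: 5839 days.

5839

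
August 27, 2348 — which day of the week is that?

Doomsday rule: the anchor day for the 2300s is Wednesday. For year 48: 48÷12 = 4 r 0, and 0÷4 = 0, so 4+0+0 = 4.
Wednesday + 4 ≡ Sunday — that's 2348's doomsday.
In August the doomsday date is Aug 8.
Aug 27 is 19 days after Aug 8; 19 mod 7 = 5, so Sunday + 5 = Friday.

Friday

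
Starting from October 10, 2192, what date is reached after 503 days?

February 25, 2194

+365 (one year) → Oct 10, 2193 (138 left).
Oct has 31 days: +22 → Nov 1, 2193 (116 left).
Nov has 30 days: +30 → Dec 1, 2193 (86 left).
Dec has 31 days: +31 → Jan 1, 2194 (55 left).
Jan has 31 days: +31 → Feb 1, 2194 (24 left).
+24 → Feb 25, 2194.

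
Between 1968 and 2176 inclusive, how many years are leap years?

Multiples of 4 in [1968,2176]: 53.
Of those, multiples of 100: 2 (not leap unless ÷400).
Multiples of 400: 1.
Leap years = 53 − 2 + 1 = 52.

52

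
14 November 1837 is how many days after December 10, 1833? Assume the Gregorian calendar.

1435

Dec 10, 1833 → Dec 10, 1834: 365 days.
Dec 10, 1834 → Dec 10, 1835: 365 days.
Dec 10, 1835 → Dec 10, 1836: 366 days (Feb 29, 1836 is in that span).
Dec 10, 1836 → Jan 10, 1837: 31 days (December has 31).
Jan 10, 1837 → Feb 10, 1837: 31 days (January has 31).
Feb 10, 1837 → Mar 10, 1837: 28 days (February has 28).
Mar 10, 1837 → Apr 10, 1837: 31 days (March has 31).
Apr 10, 1837 → May 10, 1837: 30 days (April has 30).
May 10, 1837 → Jun 10, 1837: 31 days (May has 31).
Jun 10, 1837 → Jul 10, 1837: 30 days (June has 30).
Jul 10, 1837 → Aug 10, 1837: 31 days (July has 31).
Aug 10, 1837 → Sep 10, 1837: 31 days (August has 31).
Sep 10, 1837 → Oct 10, 1837: 30 days (September has 30).
Oct 10, 1837 → Nov 10, 1837: 31 days (October has 31).
Nov 10, 1837 → Nov 14, 1837: 4 days.
Total: 1435 days.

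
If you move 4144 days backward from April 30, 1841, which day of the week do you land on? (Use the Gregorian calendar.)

First find the weekday of Apr 30, 1841. Doomsday rule: the anchor day for the 1800s is Friday. For year 41: 41÷12 = 3 r 5, and 5÷4 = 1, so 3+5+1 = 9.
Friday + 9 ≡ Sunday — that's 1841's doomsday.
In April the doomsday date is Apr 4.
Apr 30 is 26 days after Apr 4; 26 mod 7 = 5, so Sunday + 5 = Friday.
4144 mod 7 = 0, so 4144 days before a Friday is Friday − 0 = Friday.

Friday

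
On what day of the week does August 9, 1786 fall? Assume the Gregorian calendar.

Doomsday rule: the anchor day for the 1700s is Sunday. For year 86: 86÷12 = 7 r 2, and 2÷4 = 0, so 7+2+0 = 9.
Sunday + 9 ≡ Tuesday — that's 1786's doomsday.
In August the doomsday date is Aug 8.
Aug 9 is 1 day after Aug 8; 1 mod 7 = 1, so Tuesday + 1 = Wednesday.

Wednesday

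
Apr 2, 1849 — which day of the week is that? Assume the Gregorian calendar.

Monday

Doomsday rule: the anchor day for the 1800s is Friday. For year 49: 49÷12 = 4 r 1, and 1÷4 = 0, so 4+1+0 = 5.
Friday + 5 ≡ Wednesday — that's 1849's doomsday.
In April the doomsday date is Apr 4.
Apr 2 is 2 days before Apr 4; 2 mod 7 = 2, so Wednesday − 2 = Monday.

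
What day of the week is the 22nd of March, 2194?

Doomsday rule: the anchor day for the 2100s is Sunday. For year 94: 94÷12 = 7 r 10, and 10÷4 = 2, so 7+10+2 = 19.
Sunday + 19 ≡ Friday — that's 2194's doomsday.
In March the doomsday date is Mar 14.
Mar 22 is 8 days after Mar 14; 8 mod 7 = 1, so Friday + 1 = Saturday.

Saturday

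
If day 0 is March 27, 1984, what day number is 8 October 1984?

195

Mar 27, 1984 → Apr 27, 1984: 31 days (March has 31).
Apr 27, 1984 → May 27, 1984: 30 days (April has 30).
May 27, 1984 → Jun 27, 1984: 31 days (May has 31).
Jun 27, 1984 → Jul 27, 1984: 30 days (June has 30).
Jul 27, 1984 → Aug 27, 1984: 31 days (July has 31).
Aug 27, 1984 → Sep 27, 1984: 31 days (August has 31).
Sep 27, 1984 → Oct 8, 1984: 11 days.
Total: 195 days.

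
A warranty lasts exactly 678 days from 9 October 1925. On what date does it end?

+365 (one year) → Oct 9, 1926 (313 left).
Oct has 31 days: +23 → Nov 1, 1926 (290 left).
Nov has 30 days: +30 → Dec 1, 1926 (260 left).
Dec has 31 days: +31 → Jan 1, 1927 (229 left).
Jan has 31 days: +31 → Feb 1, 1927 (198 left).
Feb has 28 days: +28 → Mar 1, 1927 (170 left).
Mar has 31 days: +31 → Apr 1, 1927 (139 left).
Apr has 30 days: +30 → May 1, 1927 (109 left).
May has 31 days: +31 → Jun 1, 1927 (78 left).
Jun has 30 days: +30 → Jul 1, 1927 (48 left).
Jul has 31 days: +31 → Aug 1, 1927 (17 left).
+17 → Aug 18, 1927.

August 18, 1927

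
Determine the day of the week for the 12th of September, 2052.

Doomsday rule: the anchor day for the 2000s is Tuesday. For year 52: 52÷12 = 4 r 4, and 4÷4 = 1, so 4+4+1 = 9.
Tuesday + 9 ≡ Thursday — that's 2052's doomsday.
In September the doomsday date is Sep 5.
Sep 12 is 7 days after Sep 5; 7 mod 7 = 0, so Thursday + 0 = Thursday.

Thursday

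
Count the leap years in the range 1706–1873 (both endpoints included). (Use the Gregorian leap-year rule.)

41

Multiples of 4 in [1706,1873]: 42.
Of those, multiples of 100: 1 (not leap unless ÷400).
Multiples of 400: 0.
Leap years = 42 − 1 + 0 = 41.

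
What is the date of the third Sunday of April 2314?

April 1, 2314 is a Wednesday.
The first Sunday is therefore April 5 (4 days later).
The third Sunday is 5 + 2×7 = April 19.

April 19, 2314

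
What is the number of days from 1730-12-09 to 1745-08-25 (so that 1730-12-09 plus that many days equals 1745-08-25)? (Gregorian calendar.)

Dec 9, 1730 → Dec 9, 1731: 365 days.
Dec 9, 1731 → Dec 9, 1732: 366 days (Feb 29, 1732 is in that span).
Dec 9, 1732 → Dec 9, 1733: 365 days.
Dec 9, 1733 → Dec 9, 1734: 365 days.
Dec 9, 1734 → Dec 9, 1735: 365 days.
Dec 9, 1735 → Dec 9, 1736: 366 days (Feb 29, 1736 is in that span).
Dec 9, 1736 → Dec 9, 1737: 365 days.
Dec 9, 1737 → Dec 9, 1738: 365 days.
Dec 9, 1738 → Dec 9, 1739: 365 days.
Dec 9, 1739 → Dec 9, 1740: 366 days (Feb 29, 1740 is in that span).
Dec 9, 1740 → Dec 9, 1741: 365 days.
Dec 9, 1741 → Dec 9, 1742: 365 days.
Dec 9, 1742 → Dec 9, 1743: 365 days.
Dec 9, 1743 → Dec 9, 1744: 366 days (Feb 29, 1744 is in that span).
Dec 9, 1744 → Jan 9, 1745: 31 days (December has 31).
Jan 9, 1745 → Feb 9, 1745: 31 days (January has 31).
Feb 9, 1745 → Mar 9, 1745: 28 days (February has 28).
Mar 9, 1745 → Apr 9, 1745: 31 days (March has 31).
Apr 9, 1745 → May 9, 1745: 30 days (April has 30).
May 9, 1745 → Jun 9, 1745: 31 days (May has 31).
Jun 9, 1745 → Jul 9, 1745: 30 days (June has 30).
Jul 9, 1745 → Aug 9, 1745: 31 days (July has 31).
Aug 9, 1745 → Aug 25, 1745: 16 days.
Total: 5373 days.

5373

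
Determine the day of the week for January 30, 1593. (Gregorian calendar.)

Saturday

Doomsday rule: the anchor day for the 1500s is Wednesday. For year 93: 93÷12 = 7 r 9, and 9÷4 = 2, so 7+9+2 = 18.
Wednesday + 18 ≡ Sunday — that's 1593's doomsday.
In January the doomsday date is Jan 3 (1593 is not a leap year).
Jan 30 is 27 days after Jan 3; 27 mod 7 = 6, so Sunday + 6 = Saturday.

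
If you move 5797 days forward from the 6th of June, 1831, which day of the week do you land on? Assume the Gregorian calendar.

Tuesday

First find the weekday of Jun 6, 1831. Doomsday rule: the anchor day for the 1800s is Friday. For year 31: 31÷12 = 2 r 7, and 7÷4 = 1, so 2+7+1 = 10.
Friday + 10 ≡ Monday — that's 1831's doomsday.
In June the doomsday date is Jun 6.
Jun 6 is the doomsday itself: Monday.
5797 mod 7 = 1, so 5797 days after a Monday is Monday + 1 = Tuesday.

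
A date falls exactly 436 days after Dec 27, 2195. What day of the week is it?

First find the weekday of Dec 27, 2195. Doomsday rule: the anchor day for the 2100s is Sunday. For year 95: 95÷12 = 7 r 11, and 11÷4 = 2, so 7+11+2 = 20.
Sunday + 20 ≡ Saturday — that's 2195's doomsday.
In December the doomsday date is Dec 12.
Dec 27 is 15 days after Dec 12; 15 mod 7 = 1, so Saturday + 1 = Sunday.
436 mod 7 = 2, so 436 days after a Sunday is Sunday + 2 = Tuesday.

Tuesday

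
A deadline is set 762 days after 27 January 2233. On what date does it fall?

February 28, 2235

+365 (one year) → Jan 27, 2234 (397 left).
Jan has 31 days: +5 → Feb 1, 2234 (392 left).
Feb has 28 days: +28 → Mar 1, 2234 (364 left).
Mar has 31 days: +31 → Apr 1, 2234 (333 left).
Apr has 30 days: +30 → May 1, 2234 (303 left).
May has 31 days: +31 → Jun 1, 2234 (272 left).
Jun has 30 days: +30 → Jul 1, 2234 (242 left).
Jul has 31 days: +31 → Aug 1, 2234 (211 left).
Aug has 31 days: +31 → Sep 1, 2234 (180 left).
Sep has 30 days: +30 → Oct 1, 2234 (150 left).
Oct has 31 days: +31 → Nov 1, 2234 (119 left).
Nov has 30 days: +30 → Dec 1, 2234 (89 left).
Dec has 31 days: +31 → Jan 1, 2235 (58 left).
Jan has 31 days: +31 → Feb 1, 2235 (27 left).
+27 → Feb 28, 2235.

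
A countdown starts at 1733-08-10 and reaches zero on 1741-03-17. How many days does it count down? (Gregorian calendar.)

2776

Aug 10, 1733 → Aug 10, 1734: 365 days.
Aug 10, 1734 → Aug 10, 1735: 365 days.
Aug 10, 1735 → Aug 10, 1736: 366 days (Feb 29, 1736 is in that span).
Aug 10, 1736 → Aug 10, 1737: 365 days.
Aug 10, 1737 → Aug 10, 1738: 365 days.
Aug 10, 1738 → Aug 10, 1739: 365 days.
Aug 10, 1739 → Aug 10, 1740: 366 days (Feb 29, 1740 is in that span).
Aug 10, 1740 → Sep 10, 1740: 31 days (August has 31).
Sep 10, 1740 → Oct 10, 1740: 30 days (September has 30).
Oct 10, 1740 → Nov 10, 1740: 31 days (October has 31).
Nov 10, 1740 → Dec 10, 1740: 30 days (November has 30).
Dec 10, 1740 → Jan 10, 1741: 31 days (December has 31).
Jan 10, 1741 → Feb 10, 1741: 31 days (January has 31).
Feb 10, 1741 → Mar 10, 1741: 28 days (February has 28).
Mar 10, 1741 → Mar 17, 1741: 7 days.
Total: 2776 days.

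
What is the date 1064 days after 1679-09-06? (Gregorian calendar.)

+366 (one year; includes Feb 29, 1680) → Sep 6, 1680 (698 left).
+365 (one year) → Sep 6, 1681 (333 left).
Sep has 30 days: +25 → Oct 1, 1681 (308 left).
Oct has 31 days: +31 → Nov 1, 1681 (277 left).
Nov has 30 days: +30 → Dec 1, 1681 (247 left).
Dec has 31 days: +31 → Jan 1, 1682 (216 left).
Jan has 31 days: +31 → Feb 1, 1682 (185 left).
Feb has 28 days: +28 → Mar 1, 1682 (157 left).
Mar has 31 days: +31 → Apr 1, 1682 (126 left).
Apr has 30 days: +30 → May 1, 1682 (96 left).
May has 31 days: +31 → Jun 1, 1682 (65 left).
Jun has 30 days: +30 → Jul 1, 1682 (35 left).
Jul has 31 days: +31 → Aug 1, 1682 (4 left).
+4 → Aug 5, 1682.

August 5, 1682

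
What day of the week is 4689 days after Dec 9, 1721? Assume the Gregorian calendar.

Monday

First find the weekday of Dec 9, 1721. Doomsday rule: the anchor day for the 1700s is Sunday. For year 21: 21÷12 = 1 r 9, and 9÷4 = 2, so 1+9+2 = 12.
Sunday + 12 ≡ Friday — that's 1721's doomsday.
In December the doomsday date is Dec 12.
Dec 9 is 3 days before Dec 12; 3 mod 7 = 3, so Friday − 3 = Tuesday.
4689 mod 7 = 6, so 4689 days after a Tuesday is Tuesday + 6 = Monday.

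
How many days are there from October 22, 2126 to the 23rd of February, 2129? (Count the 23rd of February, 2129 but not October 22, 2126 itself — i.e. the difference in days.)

Oct 22, 2126 → Oct 22, 2127: 365 days.
Oct 22, 2127 → Oct 22, 2128: 366 days (Feb 29, 2128 is in that span).
Oct 22, 2128 → Nov 22, 2128: 31 days (October has 31).
Nov 22, 2128 → Dec 22, 2128: 30 days (November has 30).
Dec 22, 2128 → Jan 22, 2129: 31 days (December has 31).
Jan 22, 2129 → Feb 22, 2129: 31 days (January has 31).
Feb 22, 2129 → Feb 23, 2129: 1 days.
Total: 855 days.

855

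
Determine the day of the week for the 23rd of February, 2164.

Thursday

Doomsday rule: the anchor day for the 2100s is Sunday. For year 64: 64÷12 = 5 r 4, and 4÷4 = 1, so 5+4+1 = 10.
Sunday + 10 ≡ Wednesday — that's 2164's doomsday.
In February the doomsday date is Feb 29 (2164 is a leap year (divisible by 4)).
Feb 23 is 6 days before Feb 29; 6 mod 7 = 6, so Wednesday − 6 = Thursday.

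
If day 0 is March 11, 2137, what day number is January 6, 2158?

Mar 11, 2137 → Mar 11, 2138: 365 days.
Mar 11, 2138 → Mar 11, 2139: 365 days.
Mar 11, 2139 → Mar 11, 2140: 366 days (Feb 29, 2140 is in that span).
Mar 11, 2140 → Mar 11, 2141: 365 days.
Mar 11, 2141 → Mar 11, 2142: 365 days.
Mar 11, 2142 → Mar 11, 2143: 365 days.
Mar 11, 2143 → Mar 11, 2144: 366 days (Feb 29, 2144 is in that span).
Mar 11, 2144 → Mar 11, 2145: 365 days.
Mar 11, 2145 → Mar 11, 2146: 365 days.
Mar 11, 2146 → Mar 11, 2147: 365 days.
Mar 11, 2147 → Mar 11, 2148: 366 days (Feb 29, 2148 is in that span).
Mar 11, 2148 → Mar 11, 2149: 365 days.
Mar 11, 2149 → Mar 11, 2150: 365 days.
Mar 11, 2150 → Mar 11, 2151: 365 days.
Mar 11, 2151 → Mar 11, 2152: 366 days (Feb 29, 2152 is in that span).
Mar 11, 2152 → Mar 11, 2153: 365 days.
Mar 11, 2153 → Mar 11, 2154: 365 days.
Mar 11, 2154 → Mar 11, 2155: 365 days.
Mar 11, 2155 → Mar 11, 2156: 366 days (Feb 29, 2156 is in that span).
Mar 11, 2156 → Mar 11, 2157: 365 days.
Mar 11, 2157 → Apr 11, 2157: 31 days (March has 31).
Apr 11, 2157 → May 11, 2157: 30 days (April has 30).
May 11, 2157 → Jun 11, 2157: 31 days (May has 31).
Jun 11, 2157 → Jul 11, 2157: 30 days (June has 30).
Jul 11, 2157 → Aug 11, 2157: 31 days (July has 31).
Aug 11, 2157 → Sep 11, 2157: 31 days (August has 31).
Sep 11, 2157 → Oct 11, 2157: 30 days (September has 30).
Oct 11, 2157 → Nov 11, 2157: 31 days (October has 31).
Nov 11, 2157 → Dec 11, 2157: 30 days (November has 30).
Dec 11, 2157 → Jan 6, 2158: 26 days.
Total: 7606 days.

7606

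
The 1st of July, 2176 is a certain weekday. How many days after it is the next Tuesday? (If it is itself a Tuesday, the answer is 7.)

Jul 1, 2176 is a Monday.
From Monday to the next Tuesday is 1 day.

1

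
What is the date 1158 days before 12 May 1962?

March 11, 1959

−365 (one year) → May 12, 1961 (793 left).
−365 (one year) → May 12, 1960 (428 left).
−366 (one year; includes Feb 29, 1960) → May 12, 1959 (62 left).
−12 → Apr 30, 1959 (end of Apr, 30 days; 50 left).
−30 → Mar 31, 1959 (end of Mar, 31 days; 20 left).
−20 → Mar 11, 1959.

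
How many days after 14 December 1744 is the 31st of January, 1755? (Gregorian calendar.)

3700

Dec 14, 1744 → Dec 14, 1745: 365 days.
Dec 14, 1745 → Dec 14, 1746: 365 days.
Dec 14, 1746 → Dec 14, 1747: 365 days.
Dec 14, 1747 → Dec 14, 1748: 366 days (Feb 29, 1748 is in that span).
Dec 14, 1748 → Dec 14, 1749: 365 days.
Dec 14, 1749 → Dec 14, 1750: 365 days.
Dec 14, 1750 → Dec 14, 1751: 365 days.
Dec 14, 1751 → Dec 14, 1752: 366 days (Feb 29, 1752 is in that span).
Dec 14, 1752 → Dec 14, 1753: 365 days.
Dec 14, 1753 → Dec 14, 1754: 365 days.
Dec 14, 1754 → Jan 14, 1755: 31 days (December has 31).
Jan 14, 1755 → Jan 31, 1755: 17 days.
Total: 3700 days.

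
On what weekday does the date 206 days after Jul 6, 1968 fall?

Tuesday

Jul 6, 1968 is a Saturday.
206 mod 7 = 3, so 206 days after a Saturday is Saturday + 3 = Tuesday.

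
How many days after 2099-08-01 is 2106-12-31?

Aug 1, 2099 → Aug 1, 2100: 365 days.
Aug 1, 2100 → Aug 1, 2101: 365 days.
Aug 1, 2101 → Aug 1, 2102: 365 days.
Aug 1, 2102 → Aug 1, 2103: 365 days.
Aug 1, 2103 → Aug 1, 2104: 366 days (Feb 29, 2104 is in that span).
Aug 1, 2104 → Aug 1, 2105: 365 days.
Aug 1, 2105 → Aug 1, 2106: 365 days.
Aug 1, 2106 → Sep 1, 2106: 31 days (August has 31).
Sep 1, 2106 → Oct 1, 2106: 30 days (September has 30).
Oct 1, 2106 → Nov 1, 2106: 31 days (October has 31).
Nov 1, 2106 → Dec 1, 2106: 30 days (November has 30).
Dec 1, 2106 → Dec 31, 2106: 30 days.
Total: 2708 days.

2708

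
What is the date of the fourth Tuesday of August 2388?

August 1, 2388 is a Monday.
The first Tuesday is therefore August 2 (1 days later).
The fourth Tuesday is 2 + 3×7 = August 23.

August 23, 2388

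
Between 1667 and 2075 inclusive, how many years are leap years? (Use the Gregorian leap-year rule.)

Multiples of 4 in [1667,2075]: 102.
Of those, multiples of 100: 4 (not leap unless ÷400).
Multiples of 400: 1.
Leap years = 102 − 4 + 1 = 99.

99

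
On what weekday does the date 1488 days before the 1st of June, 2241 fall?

Friday

First find the weekday of Jun 1, 2241. Doomsday rule: the anchor day for the 2200s is Friday. For year 41: 41÷12 = 3 r 5, and 5÷4 = 1, so 3+5+1 = 9.
Friday + 9 ≡ Sunday — that's 2241's doomsday.
In June the doomsday date is Jun 6.
Jun 1 is 5 days before Jun 6; 5 mod 7 = 5, so Sunday − 5 = Tuesday.
1488 mod 7 = 4, so 1488 days before a Tuesday is Tuesday − 4 = Friday.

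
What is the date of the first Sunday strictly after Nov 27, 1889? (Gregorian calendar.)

Nov 27, 1889 is a Wednesday.
From Wednesday to the next Sunday is 4 days.
Nov 27, 1889 + 4 = Dec 1, 1889.

December 1, 1889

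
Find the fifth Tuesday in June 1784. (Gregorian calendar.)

June 29, 1784

June 1, 1784 is a Tuesday.
The first Tuesday is therefore June 1 (same day).
The fifth Tuesday is 1 + 4×7 = June 29.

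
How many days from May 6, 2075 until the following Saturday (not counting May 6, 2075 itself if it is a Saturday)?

May 6, 2075 is a Monday.
From Monday to the next Saturday is 5 days.

5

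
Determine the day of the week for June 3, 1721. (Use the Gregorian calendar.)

Tuesday

Doomsday rule: the anchor day for the 1700s is Sunday. For year 21: 21÷12 = 1 r 9, and 9÷4 = 2, so 1+9+2 = 12.
Sunday + 12 ≡ Friday — that's 1721's doomsday.
In June the doomsday date is Jun 6.
Jun 3 is 3 days before Jun 6; 3 mod 7 = 3, so Friday − 3 = Tuesday.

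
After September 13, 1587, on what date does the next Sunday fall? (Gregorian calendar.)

Sep 13, 1587 is a Sunday.
From Sunday to the next Sunday is 7 days.
Sep 13, 1587 + 7 = Sep 20, 1587.

September 20, 1587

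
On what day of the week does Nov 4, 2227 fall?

Sunday

Doomsday rule: the anchor day for the 2200s is Friday. For year 27: 27÷12 = 2 r 3, and 3÷4 = 0, so 2+3+0 = 5.
Friday + 5 ≡ Wednesday — that's 2227's doomsday.
In November the doomsday date is Nov 7.
Nov 4 is 3 days before Nov 7; 3 mod 7 = 3, so Wednesday − 3 = Sunday.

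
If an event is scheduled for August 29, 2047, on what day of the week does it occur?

Thursday

Doomsday rule: the anchor day for the 2000s is Tuesday. For year 47: 47÷12 = 3 r 11, and 11÷4 = 2, so 3+11+2 = 16.
Tuesday + 16 ≡ Thursday — that's 2047's doomsday.
In August the doomsday date is Aug 8.
Aug 29 is 21 days after Aug 8; 21 mod 7 = 0, so Thursday + 0 = Thursday.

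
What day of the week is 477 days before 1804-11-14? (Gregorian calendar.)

First find the weekday of Nov 14, 1804. Doomsday rule: the anchor day for the 1800s is Friday. For year 04: 4÷12 = 0 r 4, and 4÷4 = 1, so 0+4+1 = 5.
Friday + 5 ≡ Wednesday — that's 1804's doomsday.
In November the doomsday date is Nov 7.
Nov 14 is 7 days after Nov 7; 7 mod 7 = 0, so Wednesday + 0 = Wednesday.
477 mod 7 = 1, so 477 days before a Wednesday is Wednesday − 1 = Tuesday.

Tuesday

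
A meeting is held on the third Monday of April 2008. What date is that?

April 21, 2008

April 1, 2008 is a Tuesday.
The first Monday is therefore April 7 (6 days later).
The third Monday is 7 + 2×7 = April 21.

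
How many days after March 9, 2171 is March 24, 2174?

Mar 9, 2171 → Mar 9, 2172: 366 days (Feb 29, 2172 is in that span).
Mar 9, 2172 → Mar 9, 2173: 365 days.
Mar 9, 2173 → Apr 9, 2173: 31 days (March has 31).
Apr 9, 2173 → May 9, 2173: 30 days (April has 30).
May 9, 2173 → Jun 9, 2173: 31 days (May has 31).
Jun 9, 2173 → Jul 9, 2173: 30 days (June has 30).
Jul 9, 2173 → Aug 9, 2173: 31 days (July has 31).
Aug 9, 2173 → Sep 9, 2173: 31 days (August has 31).
Sep 9, 2173 → Oct 9, 2173: 30 days (September has 30).
Oct 9, 2173 → Nov 9, 2173: 31 days (October has 31).
Nov 9, 2173 → Dec 9, 2173: 30 days (November has 30).
Dec 9, 2173 → Jan 9, 2174: 31 days (December has 31).
Jan 9, 2174 → Feb 9, 2174: 31 days (January has 31).
Feb 9, 2174 → Mar 9, 2174: 28 days (February has 28).
Mar 9, 2174 → Mar 24, 2174: 15 days.
Total: 1111 days.

1111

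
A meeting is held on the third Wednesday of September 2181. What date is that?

September 19, 2181

September 1, 2181 is a Saturday.
The first Wednesday is therefore September 5 (4 days later).
The third Wednesday is 5 + 2×7 = September 19.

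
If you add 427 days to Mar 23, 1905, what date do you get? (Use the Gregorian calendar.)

+365 (one year) → Mar 23, 1906 (62 left).
Mar has 31 days: +9 → Apr 1, 1906 (53 left).
Apr has 30 days: +30 → May 1, 1906 (23 left).
+23 → May 24, 1906.

May 24, 1906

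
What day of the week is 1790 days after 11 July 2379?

Monday

First find the weekday of Jul 11, 2379. Doomsday rule: the anchor day for the 2300s is Wednesday. For year 79: 79÷12 = 6 r 7, and 7÷4 = 1, so 6+7+1 = 14.
Wednesday + 14 ≡ Wednesday — that's 2379's doomsday.
In July the doomsday date is Jul 11.
Jul 11 is the doomsday itself: Wednesday.
1790 mod 7 = 5, so 1790 days after a Wednesday is Wednesday + 5 = Monday.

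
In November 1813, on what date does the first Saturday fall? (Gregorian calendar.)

November 6, 1813

November 1, 1813 is a Monday.
The first Saturday is therefore November 6 (5 days later).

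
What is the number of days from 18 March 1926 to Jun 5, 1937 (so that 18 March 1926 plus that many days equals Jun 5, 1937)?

Mar 18, 1926 → Mar 18, 1927: 365 days.
Mar 18, 1927 → Mar 18, 1928: 366 days (Feb 29, 1928 is in that span).
Mar 18, 1928 → Mar 18, 1929: 365 days.
Mar 18, 1929 → Mar 18, 1930: 365 days.
Mar 18, 1930 → Mar 18, 1931: 365 days.
Mar 18, 1931 → Mar 18, 1932: 366 days (Feb 29, 1932 is in that span).
Mar 18, 1932 → Mar 18, 1933: 365 days.
Mar 18, 1933 → Mar 18, 1934: 365 days.
Mar 18, 1934 → Mar 18, 1935: 365 days.
Mar 18, 1935 → Mar 18, 1936: 366 days (Feb 29, 1936 is in that span).
Mar 18, 1936 → Mar 18, 1937: 365 days.
Mar 18, 1937 → Apr 18, 1937: 31 days (March has 31).
Apr 18, 1937 → May 18, 1937: 30 days (April has 30).
May 18, 1937 → Jun 5, 1937: 18 days.
Total: 4097 days.

4097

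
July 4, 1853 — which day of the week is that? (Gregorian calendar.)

Monday

Doomsday rule: the anchor day for the 1800s is Friday. For year 53: 53÷12 = 4 r 5, and 5÷4 = 1, so 4+5+1 = 10.
Friday + 10 ≡ Monday — that's 1853's doomsday.
In July the doomsday date is Jul 11.
Jul 4 is 7 days before Jul 11; 7 mod 7 = 0, so Monday − 0 = Monday.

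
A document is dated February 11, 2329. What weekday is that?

Monday

Doomsday rule: the anchor day for the 2300s is Wednesday. For year 29: 29÷12 = 2 r 5, and 5÷4 = 1, so 2+5+1 = 8.
Wednesday + 8 ≡ Thursday — that's 2329's doomsday.
In February the doomsday date is Feb 28 (2329 is not a leap year).
Feb 11 is 17 days before Feb 28; 17 mod 7 = 3, so Thursday − 3 = Monday.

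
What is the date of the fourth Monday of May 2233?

May 1, 2233 is a Wednesday.
The first Monday is therefore May 6 (5 days later).
The fourth Monday is 6 + 3×7 = May 27.

May 27, 2233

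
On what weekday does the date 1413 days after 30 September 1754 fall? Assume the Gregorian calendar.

Sep 30, 1754 is a Monday.
1413 mod 7 = 6, so 1413 days after a Monday is Monday + 6 = Sunday.

Sunday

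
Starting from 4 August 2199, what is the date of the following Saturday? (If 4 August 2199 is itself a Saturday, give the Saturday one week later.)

August 10, 2199

Aug 4, 2199 is a Sunday.
From Sunday to the next Saturday is 6 days.
Aug 4, 2199 + 6 = Aug 10, 2199.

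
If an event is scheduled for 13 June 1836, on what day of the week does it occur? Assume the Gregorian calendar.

Monday

Doomsday rule: the anchor day for the 1800s is Friday. For year 36: 36÷12 = 3 r 0, and 0÷4 = 0, so 3+0+0 = 3.
Friday + 3 ≡ Monday — that's 1836's doomsday.
In June the doomsday date is Jun 6.
Jun 13 is 7 days after Jun 6; 7 mod 7 = 0, so Monday + 0 = Monday.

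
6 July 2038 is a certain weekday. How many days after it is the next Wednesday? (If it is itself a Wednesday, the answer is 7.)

Jul 6, 2038 is a Tuesday.
From Tuesday to the next Wednesday is 1 day.

1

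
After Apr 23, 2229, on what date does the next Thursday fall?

Apr 23, 2229 is a Thursday.
From Thursday to the next Thursday is 7 days.
Apr 23, 2229 + 7 = Apr 30, 2229.

April 30, 2229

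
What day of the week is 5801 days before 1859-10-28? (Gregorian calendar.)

Sunday

Oct 28, 1859 is a Friday.
5801 mod 7 = 5, so 5801 days before a Friday is Friday − 5 = Sunday.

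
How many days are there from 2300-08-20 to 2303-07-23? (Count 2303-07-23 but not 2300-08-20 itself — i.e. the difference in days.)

Aug 20, 2300 → Aug 20, 2301: 365 days.
Aug 20, 2301 → Aug 20, 2302: 365 days.
Aug 20, 2302 → Sep 20, 2302: 31 days (August has 31).
Sep 20, 2302 → Oct 20, 2302: 30 days (September has 30).
Oct 20, 2302 → Nov 20, 2302: 31 days (October has 31).
Nov 20, 2302 → Dec 20, 2302: 30 days (November has 30).
Dec 20, 2302 → Jan 20, 2303: 31 days (December has 31).
Jan 20, 2303 → Feb 20, 2303: 31 days (January has 31).
Feb 20, 2303 → Mar 20, 2303: 28 days (February has 28).
Mar 20, 2303 → Apr 20, 2303: 31 days (March has 31).
Apr 20, 2303 → May 20, 2303: 30 days (April has 30).
May 20, 2303 → Jun 20, 2303: 31 days (May has 31).
Jun 20, 2303 → Jul 20, 2303: 30 days (June has 30).
Jul 20, 2303 → Jul 23, 2303: 3 days.
Total: 1067 days.

1067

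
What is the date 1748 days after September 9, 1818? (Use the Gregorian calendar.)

+365 (one year) → Sep 9, 1819 (1383 left).
+366 (one year; includes Feb 29, 1820) → Sep 9, 1820 (1017 left).
+365 (one year) → Sep 9, 1821 (652 left).
+365 (one year) → Sep 9, 1822 (287 left).
Sep has 30 days: +22 → Oct 1, 1822 (265 left).
Oct has 31 days: +31 → Nov 1, 1822 (234 left).
Nov has 30 days: +30 → Dec 1, 1822 (204 left).
Dec has 31 days: +31 → Jan 1, 1823 (173 left).
Jan has 31 days: +31 → Feb 1, 1823 (142 left).
Feb has 28 days: +28 → Mar 1, 1823 (114 left).
Mar has 31 days: +31 → Apr 1, 1823 (83 left).
Apr has 30 days: +30 → May 1, 1823 (53 left).
May has 31 days: +31 → Jun 1, 1823 (22 left).
+22 → Jun 23, 1823.

June 23, 1823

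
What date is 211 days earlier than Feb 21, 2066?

July 25, 2065

−21 → Jan 31, 2066 (end of Jan, 31 days; 190 left).
−31 → Dec 31, 2065 (end of Dec, 31 days; 159 left).
−31 → Nov 30, 2065 (end of Nov, 30 days; 128 left).
−30 → Oct 31, 2065 (end of Oct, 31 days; 98 left).
−31 → Sep 30, 2065 (end of Sep, 30 days; 67 left).
−30 → Aug 31, 2065 (end of Aug, 31 days; 37 left).
−31 → Jul 31, 2065 (end of Jul, 31 days; 6 left).
−6 → Jul 25, 2065.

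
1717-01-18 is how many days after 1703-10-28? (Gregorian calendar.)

Oct 28, 1703 → Oct 28, 1704: 366 days (Feb 29, 1704 is in that span).
Oct 28, 1704 → Oct 28, 1705: 365 days.
Oct 28, 1705 → Oct 28, 1706: 365 days.
Oct 28, 1706 → Oct 28, 1707: 365 days.
Oct 28, 1707 → Oct 28, 1708: 366 days (Feb 29, 1708 is in that span).
Oct 28, 1708 → Oct 28, 1709: 365 days.
Oct 28, 1709 → Oct 28, 1710: 365 days.
Oct 28, 1710 → Oct 28, 1711: 365 days.
Oct 28, 1711 → Oct 28, 1712: 366 days (Feb 29, 1712 is in that span).
Oct 28, 1712 → Oct 28, 1713: 365 days.
Oct 28, 1713 → Oct 28, 1714: 365 days.
Oct 28, 1714 → Oct 28, 1715: 365 days.
Oct 28, 1715 → Oct 28, 1716: 366 days (Feb 29, 1716 is in that span).
Oct 28, 1716 → Nov 28, 1716: 31 days (October has 31).
Nov 28, 1716 → Dec 28, 1716: 30 days (November has 30).
Dec 28, 1716 → Jan 18, 1717: 21 days.
Total: 4831 days.

4831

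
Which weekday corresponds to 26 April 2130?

Doomsday rule: the anchor day for the 2100s is Sunday. For year 30: 30÷12 = 2 r 6, and 6÷4 = 1, so 2+6+1 = 9.
Sunday + 9 ≡ Tuesday — that's 2130's doomsday.
In April the doomsday date is Apr 4.
Apr 26 is 22 days after Apr 4; 22 mod 7 = 1, so Tuesday + 1 = Wednesday.

Wednesday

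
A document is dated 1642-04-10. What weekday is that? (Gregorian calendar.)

Doomsday rule: the anchor day for the 1600s is Tuesday. For year 42: 42÷12 = 3 r 6, and 6÷4 = 1, so 3+6+1 = 10.
Tuesday + 10 ≡ Friday — that's 1642's doomsday.
In April the doomsday date is Apr 4.
Apr 10 is 6 days after Apr 4; 6 mod 7 = 6, so Friday + 6 = Thursday.

Thursday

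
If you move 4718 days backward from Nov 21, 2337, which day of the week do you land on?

Sunday

First find the weekday of Nov 21, 2337. Doomsday rule: the anchor day for the 2300s is Wednesday. For year 37: 37÷12 = 3 r 1, and 1÷4 = 0, so 3+1+0 = 4.
Wednesday + 4 ≡ Sunday — that's 2337's doomsday.
In November the doomsday date is Nov 7.
Nov 21 is 14 days after Nov 7; 14 mod 7 = 0, so Sunday + 0 = Sunday.
4718 mod 7 = 0, so 4718 days before a Sunday is Sunday − 0 = Sunday.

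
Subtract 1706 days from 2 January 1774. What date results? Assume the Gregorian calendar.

May 2, 1769

−365 (one year) → Jan 2, 1773 (1341 left).
−366 (one year; includes Feb 29, 1772) → Jan 2, 1772 (975 left).
−365 (one year) → Jan 2, 1771 (610 left).
−365 (one year) → Jan 2, 1770 (245 left).
−2 → Dec 31, 1769 (end of Dec, 31 days; 243 left).
−31 → Nov 30, 1769 (end of Nov, 30 days; 212 left).
−30 → Oct 31, 1769 (end of Oct, 31 days; 182 left).
−31 → Sep 30, 1769 (end of Sep, 30 days; 151 left).
−30 → Aug 31, 1769 (end of Aug, 31 days; 121 left).
−31 → Jul 31, 1769 (end of Jul, 31 days; 90 left).
−31 → Jun 30, 1769 (end of Jun, 30 days; 59 left).
−30 → May 31, 1769 (end of May, 31 days; 29 left).
−29 → May 2, 1769.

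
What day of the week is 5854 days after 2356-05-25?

May 25, 2356 is a Friday.
5854 mod 7 = 2, so 5854 days after a Friday is Friday + 2 = Sunday.

Sunday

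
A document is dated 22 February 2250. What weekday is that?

Doomsday rule: the anchor day for the 2200s is Friday. For year 50: 50÷12 = 4 r 2, and 2÷4 = 0, so 4+2+0 = 6.
Friday + 6 ≡ Thursday — that's 2250's doomsday.
In February the doomsday date is Feb 28 (2250 is not a leap year).
Feb 22 is 6 days before Feb 28; 6 mod 7 = 6, so Thursday − 6 = Friday.

Friday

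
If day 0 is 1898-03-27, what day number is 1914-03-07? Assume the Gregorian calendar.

5823

Mar 27, 1898 → Mar 27, 1899: 365 days.
Mar 27, 1899 → Mar 27, 1900: 365 days.
Mar 27, 1900 → Mar 27, 1901: 365 days.
Mar 27, 1901 → Mar 27, 1902: 365 days.
Mar 27, 1902 → Mar 27, 1903: 365 days.
Mar 27, 1903 → Mar 27, 1904: 366 days (Feb 29, 1904 is in that span).
Mar 27, 1904 → Mar 27, 1905: 365 days.
Mar 27, 1905 → Mar 27, 1906: 365 days.
Mar 27, 1906 → Mar 27, 1907: 365 days.
Mar 27, 1907 → Mar 27, 1908: 366 days (Feb 29, 1908 is in that span).
Mar 27, 1908 → Mar 27, 1909: 365 days.
Mar 27, 1909 → Mar 27, 1910: 365 days.
Mar 27, 1910 → Mar 27, 1911: 365 days.
Mar 27, 1911 → Mar 27, 1912: 366 days (Feb 29, 1912 is in that span).
Mar 27, 1912 → Mar 27, 1913: 365 days.
Mar 27, 1913 → Apr 27, 1913: 31 days (March has 31).
Apr 27, 1913 → May 27, 1913: 30 days (April has 30).
May 27, 1913 → Jun 27, 1913: 31 days (May has 31).
Jun 27, 1913 → Jul 27, 1913: 30 days (June has 30).
Jul 27, 1913 → Aug 27, 1913: 31 days (July has 31).
Aug 27, 1913 → Sep 27, 1913: 31 days (August has 31).
Sep 27, 1913 → Oct 27, 1913: 30 days (September has 30).
Oct 27, 1913 → Nov 27, 1913: 31 days (October has 31).
Nov 27, 1913 → Dec 27, 1913: 30 days (November has 30).
Dec 27, 1913 → Jan 27, 1914: 31 days (December has 31).
Jan 27, 1914 → Feb 27, 1914: 31 days (January has 31).
Feb 27, 1914 → Mar 7, 1914: 8 days.
Total: 5823 days.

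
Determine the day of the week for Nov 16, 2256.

Doomsday rule: the anchor day for the 2200s is Friday. For year 56: 56÷12 = 4 r 8, and 8÷4 = 2, so 4+8+2 = 14.
Friday + 14 ≡ Friday — that's 2256's doomsday.
In November the doomsday date is Nov 7.
Nov 16 is 9 days after Nov 7; 9 mod 7 = 2, so Friday + 2 = Sunday.

Sunday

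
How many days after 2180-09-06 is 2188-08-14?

Sep 6, 2180 → Sep 6, 2181: 365 days.
Sep 6, 2181 → Sep 6, 2182: 365 days.
Sep 6, 2182 → Sep 6, 2183: 365 days.
Sep 6, 2183 → Sep 6, 2184: 366 days (Feb 29, 2184 is in that span).
Sep 6, 2184 → Sep 6, 2185: 365 days.
Sep 6, 2185 → Sep 6, 2186: 365 days.
Sep 6, 2186 → Sep 6, 2187: 365 days.
Sep 6, 2187 → Oct 6, 2187: 30 days (September has 30).
Oct 6, 2187 → Nov 6, 2187: 31 days (October has 31).
Nov 6, 2187 → Dec 6, 2187: 30 days (November has 30).
Dec 6, 2187 → Jan 6, 2188: 31 days (December has 31).
Jan 6, 2188 → Feb 6, 2188: 31 days (January has 31).
Feb 6, 2188 → Mar 6, 2188: 29 days (February has 29).
Mar 6, 2188 → Apr 6, 2188: 31 days (March has 31).
Apr 6, 2188 → May 6, 2188: 30 days (April has 30).
May 6, 2188 → Jun 6, 2188: 31 days (May has 31).
Jun 6, 2188 → Jul 6, 2188: 30 days (June has 30).
Jul 6, 2188 → Aug 6, 2188: 31 days (July has 31).
Aug 6, 2188 → Aug 14, 2188: 8 days.
Total: 2899 days.

2899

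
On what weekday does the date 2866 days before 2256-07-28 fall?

Friday

First find the weekday of Jul 28, 2256. Doomsday rule: the anchor day for the 2200s is Friday. For year 56: 56÷12 = 4 r 8, and 8÷4 = 2, so 4+8+2 = 14.
Friday + 14 ≡ Friday — that's 2256's doomsday.
In July the doomsday date is Jul 11.
Jul 28 is 17 days after Jul 11; 17 mod 7 = 3, so Friday + 3 = Monday.
2866 mod 7 = 3, so 2866 days before a Monday is Monday − 3 = Friday.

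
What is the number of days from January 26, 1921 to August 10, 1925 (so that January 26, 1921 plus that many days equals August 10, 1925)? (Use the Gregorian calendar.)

1657

Jan 26, 1921 → Jan 26, 1922: 365 days.
Jan 26, 1922 → Jan 26, 1923: 365 days.
Jan 26, 1923 → Jan 26, 1924: 365 days.
Jan 26, 1924 → Jan 26, 1925: 366 days (Feb 29, 1924 is in that span).
Jan 26, 1925 → Feb 26, 1925: 31 days (January has 31).
Feb 26, 1925 → Mar 26, 1925: 28 days (February has 28).
Mar 26, 1925 → Apr 26, 1925: 31 days (March has 31).
Apr 26, 1925 → May 26, 1925: 30 days (April has 30).
May 26, 1925 → Jun 26, 1925: 31 days (May has 31).
Jun 26, 1925 → Jul 26, 1925: 30 days (June has 30).
Jul 26, 1925 → Aug 10, 1925: 15 days.
Total: 1657 days.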